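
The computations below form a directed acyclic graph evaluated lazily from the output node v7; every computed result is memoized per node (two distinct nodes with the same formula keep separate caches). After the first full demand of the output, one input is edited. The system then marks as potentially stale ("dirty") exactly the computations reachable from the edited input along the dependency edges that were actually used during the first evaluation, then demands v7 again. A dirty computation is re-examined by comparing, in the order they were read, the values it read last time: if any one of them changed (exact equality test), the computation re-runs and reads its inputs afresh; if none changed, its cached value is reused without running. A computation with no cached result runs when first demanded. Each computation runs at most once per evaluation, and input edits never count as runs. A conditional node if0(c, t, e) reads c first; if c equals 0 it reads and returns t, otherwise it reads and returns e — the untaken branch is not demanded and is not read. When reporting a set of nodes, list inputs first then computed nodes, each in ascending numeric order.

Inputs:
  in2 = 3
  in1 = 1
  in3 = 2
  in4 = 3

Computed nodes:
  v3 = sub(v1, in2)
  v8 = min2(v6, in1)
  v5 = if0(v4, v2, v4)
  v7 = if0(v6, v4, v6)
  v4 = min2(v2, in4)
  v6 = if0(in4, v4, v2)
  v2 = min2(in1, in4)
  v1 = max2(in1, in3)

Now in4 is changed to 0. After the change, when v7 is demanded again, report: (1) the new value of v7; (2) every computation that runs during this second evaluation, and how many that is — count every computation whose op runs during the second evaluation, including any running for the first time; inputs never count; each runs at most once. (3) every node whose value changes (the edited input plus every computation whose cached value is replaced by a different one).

Demanding v7 again yields 0.
4 computations run: v2, v4, v6, v7.
The nodes whose values change: in4, v2, v6, v7.
Note the branch switch — v4 had no cache and runs now for the first time.

First demand of the output computes:
  v2 = min2(1, 3) = 1
  v6 = if0(in4=3 -> else branch v2) = 1
  v7 = if0(v6=1 -> else branch v6) = 1

After the edit, cleaning proceeds:
  v2: a read changed (in4 3->0) — executes, giving 0.
  v4: had never run; runs now, result 0.
  v6: a read changed (in4 3->0; v2 1->0) — executes, giving 0.
  v7: a read changed (v6 1->0; v6 1->0) — executes, giving 0.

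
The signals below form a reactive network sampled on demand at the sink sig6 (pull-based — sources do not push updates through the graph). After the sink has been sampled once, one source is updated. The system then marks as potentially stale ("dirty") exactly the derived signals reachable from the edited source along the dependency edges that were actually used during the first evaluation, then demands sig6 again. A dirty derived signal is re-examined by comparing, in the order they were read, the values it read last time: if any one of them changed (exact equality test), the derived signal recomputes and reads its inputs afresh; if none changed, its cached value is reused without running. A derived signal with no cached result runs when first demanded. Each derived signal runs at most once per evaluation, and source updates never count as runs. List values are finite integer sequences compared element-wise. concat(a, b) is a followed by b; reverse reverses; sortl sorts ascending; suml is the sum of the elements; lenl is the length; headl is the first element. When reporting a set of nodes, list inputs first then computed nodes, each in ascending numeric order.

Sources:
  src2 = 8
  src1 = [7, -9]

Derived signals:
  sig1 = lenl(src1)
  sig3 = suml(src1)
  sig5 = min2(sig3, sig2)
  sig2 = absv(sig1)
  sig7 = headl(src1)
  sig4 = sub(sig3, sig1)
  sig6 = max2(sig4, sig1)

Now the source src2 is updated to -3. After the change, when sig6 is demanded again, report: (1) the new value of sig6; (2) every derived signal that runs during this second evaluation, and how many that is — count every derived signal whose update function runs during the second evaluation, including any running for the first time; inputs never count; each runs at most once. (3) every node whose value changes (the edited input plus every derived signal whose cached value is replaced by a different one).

Initial pass — values computed on the first demand:
  sig1 = lenl([7, -9]) = 2
  sig3 = suml([7, -9]) = -2
  sig4 = sub(-2, 2) = -4
  sig6 = max2(-4, 2) = 2

Second demand — change propagation:
  no demanded computation ever read src2, so the edit dirties nothing and nothing runs.

The important point: nothing the output needs ever reads src2, so the edit is invisible to it.

sig6 now evaluates to 2.
Run set: none (0 run).
Changed values: src2.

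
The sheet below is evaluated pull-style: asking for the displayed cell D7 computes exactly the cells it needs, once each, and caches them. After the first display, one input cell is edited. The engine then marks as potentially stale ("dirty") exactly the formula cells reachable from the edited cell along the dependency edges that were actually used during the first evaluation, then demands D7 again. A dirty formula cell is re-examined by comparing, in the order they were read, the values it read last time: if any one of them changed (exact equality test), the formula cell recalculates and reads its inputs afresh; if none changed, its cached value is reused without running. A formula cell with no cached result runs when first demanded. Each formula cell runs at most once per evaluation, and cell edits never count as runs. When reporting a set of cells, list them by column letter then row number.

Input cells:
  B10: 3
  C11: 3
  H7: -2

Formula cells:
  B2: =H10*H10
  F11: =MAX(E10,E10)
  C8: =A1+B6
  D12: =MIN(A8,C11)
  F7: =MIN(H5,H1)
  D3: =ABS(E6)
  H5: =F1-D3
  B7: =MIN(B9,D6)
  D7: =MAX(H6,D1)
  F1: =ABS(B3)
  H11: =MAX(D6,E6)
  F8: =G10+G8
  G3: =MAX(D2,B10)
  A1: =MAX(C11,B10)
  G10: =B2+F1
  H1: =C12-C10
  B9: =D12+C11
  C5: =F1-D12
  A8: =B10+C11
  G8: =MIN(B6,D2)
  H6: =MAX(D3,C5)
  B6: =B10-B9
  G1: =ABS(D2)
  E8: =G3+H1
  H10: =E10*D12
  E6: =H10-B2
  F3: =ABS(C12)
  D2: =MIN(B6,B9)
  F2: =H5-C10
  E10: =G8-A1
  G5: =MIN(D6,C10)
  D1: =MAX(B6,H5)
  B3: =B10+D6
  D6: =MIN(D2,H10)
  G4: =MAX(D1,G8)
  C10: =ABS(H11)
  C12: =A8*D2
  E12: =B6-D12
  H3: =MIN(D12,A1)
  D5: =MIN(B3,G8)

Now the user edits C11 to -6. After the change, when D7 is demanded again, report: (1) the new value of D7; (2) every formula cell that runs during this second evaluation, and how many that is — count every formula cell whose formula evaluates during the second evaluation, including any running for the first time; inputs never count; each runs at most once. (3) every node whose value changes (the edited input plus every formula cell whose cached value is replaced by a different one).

Demanding D7 again yields 8010.
20 formula cells run: A1, A8, B2, B3, B6, B9, C5, D1, D2, D3, D6, D7, D12, E6, E10, F1, G8, H5, H6, H10.
The nodes whose values change: A8, B2, B3, B6, B9, C5, C11, D1, D2, D3, D6, D7, D12, E6, E10, F1, G8, H5, H6, H10.

First demand of the output computes:
  A1 = MAX(3, 3) = 3
  A8 = 3 + 3 = 6
  D12 = MIN(6, 3) = 3
  B9 = 3 + 3 = 6
  B6 = 3 - 6 = -3
  D2 = MIN(-3, 6) = -3
  G8 = MIN(-3, -3) = -3
  E10 = -3 - 3 = -6
  H10 = -6 * 3 = -18
  B2 = -18 * -18 = 324
  D6 = MIN(-3, -18) = -18
  B3 = 3 + -18 = -15
  E6 = -18 - 324 = -342
  D3 = ABS(-342) = 342
  F1 = ABS(-15) = 15
  C5 = 15 - 3 = 12
  H5 = 15 - 342 = -327
  D1 = MAX(-3, -327) = -3
  H6 = MAX(342, 12) = 342
  D7 = MAX(342, -3) = 342

After the edit, cleaning proceeds:
  A1: a read changed (C11 3->-6) — executes, giving 3 — identical to its old value.
  A8: a read changed (C11 3->-6) — executes, giving -3.
  D12: a read changed (A8 6->-3; C11 3->-6) — executes, giving -6.
  B9: a read changed (D12 3->-6; C11 3->-6) — executes, giving -12.
  B6: a read changed (B9 6->-12) — executes, giving 15.
  D2: a read changed (B6 -3->15; B9 6->-12) — executes, giving -12.
  G8: a read changed (B6 -3->15; D2 -3->-12) — executes, giving -12.
  E10: a read changed (G8 -3->-12) — executes, giving -15.
  H10: a read changed (E10 -6->-15; D12 3->-6) — executes, giving 90.
  B2: a read changed (H10 -18->90; H10 -18->90) — executes, giving 8100.
  D6: a read changed (D2 -3->-12; H10 -18->90) — executes, giving -12.
  B3: a read changed (D6 -18->-12) — executes, giving -9.
  E6: a read changed (H10 -18->90; B2 324->8100) — executes, giving -8010.
  D3: a read changed (E6 -342->-8010) — executes, giving 8010.
  F1: a read changed (B3 -15->-9) — executes, giving 9.
  C5: a read changed (F1 15->9; D12 3->-6) — executes, giving 15.
  H5: a read changed (F1 15->9; D3 342->8010) — executes, giving -8001.
  D1: a read changed (B6 -3->15; H5 -327->-8001) — executes, giving 15.
  H6: a read changed (D3 342->8010; C5 12->15) — executes, giving 8010.
  D7: a read changed (H6 342->8010; D1 -3->15) — executes, giving 8010.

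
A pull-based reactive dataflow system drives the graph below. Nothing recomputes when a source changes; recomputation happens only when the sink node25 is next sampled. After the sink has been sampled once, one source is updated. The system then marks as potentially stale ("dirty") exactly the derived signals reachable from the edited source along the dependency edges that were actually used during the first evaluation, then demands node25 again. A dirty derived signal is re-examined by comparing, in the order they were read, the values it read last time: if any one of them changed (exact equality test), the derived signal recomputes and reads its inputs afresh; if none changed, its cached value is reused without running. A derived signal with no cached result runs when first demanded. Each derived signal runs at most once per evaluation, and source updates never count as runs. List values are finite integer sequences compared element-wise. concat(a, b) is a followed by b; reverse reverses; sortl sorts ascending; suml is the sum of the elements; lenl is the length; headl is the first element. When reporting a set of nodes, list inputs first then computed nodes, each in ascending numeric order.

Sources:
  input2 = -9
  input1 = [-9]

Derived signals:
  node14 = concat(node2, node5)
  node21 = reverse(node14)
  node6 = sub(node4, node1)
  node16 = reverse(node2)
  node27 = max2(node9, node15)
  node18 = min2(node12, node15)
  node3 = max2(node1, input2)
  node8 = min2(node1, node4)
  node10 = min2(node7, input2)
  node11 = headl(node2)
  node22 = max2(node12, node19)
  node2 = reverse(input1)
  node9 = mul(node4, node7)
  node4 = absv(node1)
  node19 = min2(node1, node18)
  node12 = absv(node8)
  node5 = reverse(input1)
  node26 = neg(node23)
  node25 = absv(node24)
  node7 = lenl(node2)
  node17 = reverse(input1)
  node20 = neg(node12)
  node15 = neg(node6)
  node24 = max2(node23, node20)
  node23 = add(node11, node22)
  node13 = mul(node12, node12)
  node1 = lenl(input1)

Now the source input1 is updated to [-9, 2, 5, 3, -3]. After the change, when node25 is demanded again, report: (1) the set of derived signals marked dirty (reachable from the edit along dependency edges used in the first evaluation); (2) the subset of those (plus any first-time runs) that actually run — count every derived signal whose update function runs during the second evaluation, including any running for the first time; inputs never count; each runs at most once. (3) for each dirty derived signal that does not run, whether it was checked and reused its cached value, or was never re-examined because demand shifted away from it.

Marked dirty: node1, node2, node4, node6, node8, node11, node12, node15, node18, node19, node20, node22, node23, node24, node25.
Derived signals that run: node1, node2, node4, node6, node8, node11, node12, node18, node19, node20, node22, node23, node24, node25 — 14 in total.
Checked but reused from cache: node15.
Key observation: the cutoff stops propagation at node15 — its inputs' values are unchanged, so it reuses its cache.

First evaluation (everything demanded from the output):
  node1 = lenl([-9]) = 1
  node2 = reverse([-9]) = [-9]
  node4 = absv(1) = 1
  node6 = sub(1, 1) = 0
  node8 = min2(1, 1) = 1
  node11 = headl([-9]) = -9
  node12 = absv(1) = 1
  node15 = neg(0) = 0
  node18 = min2(1, 0) = 0
  node19 = min2(1, 0) = 0
  node20 = neg(1) = -1
  node22 = max2(1, 0) = 1
  node23 = add(-9, 1) = -8
  node24 = max2(-8, -1) = -1
  node25 = absv(-1) = 1

Propagation after the edit:
  node1: runs — input1 [-9]->[-9, 2, 5, 3, -3]; result 5.
  node2: runs — input1 [-9]->[-9, 2, 5, 3, -3]; result [-3, 3, 5, 2, -9].
  node4: runs — node1 1->5; result 5.
  node6: runs — node4 1->5; node1 1->5; result 0 (same value as before).
  node8: runs — node1 1->5; node4 1->5; result 5.
  node11: runs — node2 [-9]->[-3, 3, 5, 2, -9]; result -3.
  node12: runs — node8 1->5; result 5.
  node15: checked — values it read are unchanged (node6 unchanged); reused cached 0 without running.
  node18: runs — node12 1->5; result 0 (same value as before).
  node19: runs — node1 1->5; result 0 (same value as before).
  node20: runs — node12 1->5; result -5.
  node22: runs — node12 1->5; result 5.
  node23: runs — node11 -9->-3; node22 1->5; result 2.
  node24: runs — node23 -8->2; node20 -1->-5; result 2.
  node25: runs — node24 -1->2; result 2.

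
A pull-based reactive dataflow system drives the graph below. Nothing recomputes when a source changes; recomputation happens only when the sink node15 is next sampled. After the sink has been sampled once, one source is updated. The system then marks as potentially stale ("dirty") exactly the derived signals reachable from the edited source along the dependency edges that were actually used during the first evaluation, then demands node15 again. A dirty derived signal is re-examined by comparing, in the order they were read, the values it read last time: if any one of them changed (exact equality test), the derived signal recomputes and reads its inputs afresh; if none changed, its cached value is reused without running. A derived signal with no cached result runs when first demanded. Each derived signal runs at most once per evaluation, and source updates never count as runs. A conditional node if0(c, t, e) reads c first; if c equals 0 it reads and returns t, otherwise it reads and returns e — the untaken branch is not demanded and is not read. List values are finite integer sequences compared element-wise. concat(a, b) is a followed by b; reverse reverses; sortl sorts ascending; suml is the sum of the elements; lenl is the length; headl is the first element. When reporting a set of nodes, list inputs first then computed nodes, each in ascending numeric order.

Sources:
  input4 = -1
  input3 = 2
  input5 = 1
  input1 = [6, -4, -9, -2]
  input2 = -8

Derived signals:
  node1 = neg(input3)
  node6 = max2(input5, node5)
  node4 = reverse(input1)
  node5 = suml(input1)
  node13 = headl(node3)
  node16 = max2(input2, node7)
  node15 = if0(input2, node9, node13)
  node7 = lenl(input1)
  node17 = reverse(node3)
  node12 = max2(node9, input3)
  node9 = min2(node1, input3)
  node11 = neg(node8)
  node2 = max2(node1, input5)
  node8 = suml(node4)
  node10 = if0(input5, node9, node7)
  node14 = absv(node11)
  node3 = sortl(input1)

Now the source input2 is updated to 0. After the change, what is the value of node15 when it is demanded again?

New value of node15: -2.
Key observation: a condition flipped, so demand reaches new nodes — node1, node9 run for the first time.

First evaluation (everything demanded from the output):
  node3 = sortl([6, -4, -9, -2]) = [-9, -4, -2, 6]
  node13 = headl([-9, -4, -2, 6]) = -9
  node15 = if0(input2=-8 -> else branch node13) = -9

Propagation after the edit:
  node1: demanded for the first time — runs, produces -2.
  node9: demanded for the first time — runs, produces -2.
  node15: runs — input2 -8->0; result -2.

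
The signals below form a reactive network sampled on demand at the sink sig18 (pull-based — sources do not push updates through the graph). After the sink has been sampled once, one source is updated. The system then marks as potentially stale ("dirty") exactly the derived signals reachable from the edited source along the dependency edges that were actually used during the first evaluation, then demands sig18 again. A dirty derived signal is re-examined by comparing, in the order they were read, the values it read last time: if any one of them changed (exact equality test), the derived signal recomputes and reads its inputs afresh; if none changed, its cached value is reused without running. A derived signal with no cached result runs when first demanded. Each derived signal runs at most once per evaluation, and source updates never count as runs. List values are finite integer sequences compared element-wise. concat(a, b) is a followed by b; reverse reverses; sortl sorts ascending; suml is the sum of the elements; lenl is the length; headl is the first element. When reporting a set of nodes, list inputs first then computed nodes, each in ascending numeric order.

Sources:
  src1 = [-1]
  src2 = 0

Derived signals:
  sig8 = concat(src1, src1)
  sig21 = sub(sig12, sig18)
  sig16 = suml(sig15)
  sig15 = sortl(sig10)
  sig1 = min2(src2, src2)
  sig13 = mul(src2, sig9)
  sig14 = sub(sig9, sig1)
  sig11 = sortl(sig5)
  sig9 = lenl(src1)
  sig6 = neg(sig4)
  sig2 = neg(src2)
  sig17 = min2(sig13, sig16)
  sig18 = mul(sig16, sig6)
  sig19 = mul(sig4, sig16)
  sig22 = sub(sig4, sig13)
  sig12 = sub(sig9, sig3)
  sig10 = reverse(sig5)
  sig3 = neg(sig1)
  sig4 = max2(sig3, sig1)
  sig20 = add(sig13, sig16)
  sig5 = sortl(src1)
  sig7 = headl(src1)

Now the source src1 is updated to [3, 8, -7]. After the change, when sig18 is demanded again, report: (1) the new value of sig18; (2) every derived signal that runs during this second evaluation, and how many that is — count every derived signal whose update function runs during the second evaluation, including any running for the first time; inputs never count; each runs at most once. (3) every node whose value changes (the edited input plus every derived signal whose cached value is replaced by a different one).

sig18 now evaluates to 0.
Run set: sig5, sig10, sig15, sig16, sig18 (5 run).
Changed values: src1, sig5, sig10, sig15, sig16.

Initial pass — values computed on the first demand:
  sig1 = min2(0, 0) = 0
  sig3 = neg(0) = 0
  sig4 = max2(0, 0) = 0
  sig5 = sortl([-1]) = [-1]
  sig6 = neg(0) = 0
  sig10 = reverse([-1]) = [-1]
  sig15 = sortl([-1]) = [-1]
  sig16 = suml([-1]) = -1
  sig18 = mul(-1, 0) = 0

Second demand — change propagation:
  sig5: re-runs because src1 [-1]->[3, 8, -7]; new result [-7, 3, 8].
  sig10: re-runs because sig5 [-1]->[-7, 3, 8]; new result [8, 3, -7].
  sig15: re-runs because sig10 [-1]->[8, 3, -7]; new result [-7, 3, 8].
  sig16: re-runs because sig15 [-1]->[-7, 3, 8]; new result 4.
  sig18: re-runs because sig16 -1->4; new result 0 (unchanged).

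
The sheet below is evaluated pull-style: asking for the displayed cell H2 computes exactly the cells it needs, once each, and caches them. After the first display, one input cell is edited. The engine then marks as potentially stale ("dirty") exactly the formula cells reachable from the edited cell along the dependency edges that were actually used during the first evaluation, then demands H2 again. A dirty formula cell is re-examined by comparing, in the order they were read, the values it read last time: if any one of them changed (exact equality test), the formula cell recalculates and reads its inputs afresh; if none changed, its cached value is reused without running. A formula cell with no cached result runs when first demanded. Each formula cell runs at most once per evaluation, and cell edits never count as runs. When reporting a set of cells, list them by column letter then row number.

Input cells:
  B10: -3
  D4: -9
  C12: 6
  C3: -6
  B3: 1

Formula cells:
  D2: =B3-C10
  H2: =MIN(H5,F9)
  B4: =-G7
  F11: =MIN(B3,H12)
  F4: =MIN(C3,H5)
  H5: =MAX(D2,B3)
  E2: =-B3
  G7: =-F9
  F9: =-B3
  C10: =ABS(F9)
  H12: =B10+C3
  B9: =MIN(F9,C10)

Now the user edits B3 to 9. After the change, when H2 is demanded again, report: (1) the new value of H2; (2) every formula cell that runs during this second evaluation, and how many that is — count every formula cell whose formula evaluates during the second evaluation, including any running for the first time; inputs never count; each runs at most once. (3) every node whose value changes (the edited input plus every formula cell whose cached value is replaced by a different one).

Demanding H2 again yields -9.
5 formula cells run: C10, D2, F9, H2, H5.
The nodes whose values change: B3, C10, F9, H2, H5.

First demand of the output computes:
  F9 = -(1) = -1
  C10 = ABS(-1) = 1
  D2 = 1 - 1 = 0
  H5 = MAX(0, 1) = 1
  H2 = MIN(1, -1) = -1

After the edit, cleaning proceeds:
  F9: a read changed (B3 1->9) — executes, giving -9.
  C10: a read changed (F9 -1->-9) — executes, giving 9.
  D2: a read changed (B3 1->9; C10 1->9) — executes, giving 0 — identical to its old value.
  H5: a read changed (B3 1->9) — executes, giving 9.
  H2: a read changed (H5 1->9; F9 -1->-9) — executes, giving -9.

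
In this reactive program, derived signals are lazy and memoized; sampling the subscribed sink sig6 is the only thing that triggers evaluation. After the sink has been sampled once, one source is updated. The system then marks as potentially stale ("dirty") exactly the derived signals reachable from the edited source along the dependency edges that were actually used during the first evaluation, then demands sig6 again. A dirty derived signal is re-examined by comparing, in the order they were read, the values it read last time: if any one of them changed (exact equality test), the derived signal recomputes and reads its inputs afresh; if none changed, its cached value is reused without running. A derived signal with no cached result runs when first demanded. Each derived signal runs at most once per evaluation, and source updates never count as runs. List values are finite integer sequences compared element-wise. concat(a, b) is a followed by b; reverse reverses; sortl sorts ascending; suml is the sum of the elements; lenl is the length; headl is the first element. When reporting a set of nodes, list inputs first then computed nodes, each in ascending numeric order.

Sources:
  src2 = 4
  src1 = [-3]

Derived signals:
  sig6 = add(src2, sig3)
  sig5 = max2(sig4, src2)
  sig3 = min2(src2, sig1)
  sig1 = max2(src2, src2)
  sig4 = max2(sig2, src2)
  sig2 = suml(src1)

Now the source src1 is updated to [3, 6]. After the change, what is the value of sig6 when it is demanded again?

Demanding sig6 again yields 8.
Note the shortcut — src1 feeds only undemanded nodes, so no recomputation happens.

First demand of the output computes:
  sig1 = max2(4, 4) = 4
  sig3 = min2(4, 4) = 4
  sig6 = add(4, 4) = 8

After the edit, cleaning proceeds:
  src1 only reaches undemanded nodes; the second demand re-runs nothing.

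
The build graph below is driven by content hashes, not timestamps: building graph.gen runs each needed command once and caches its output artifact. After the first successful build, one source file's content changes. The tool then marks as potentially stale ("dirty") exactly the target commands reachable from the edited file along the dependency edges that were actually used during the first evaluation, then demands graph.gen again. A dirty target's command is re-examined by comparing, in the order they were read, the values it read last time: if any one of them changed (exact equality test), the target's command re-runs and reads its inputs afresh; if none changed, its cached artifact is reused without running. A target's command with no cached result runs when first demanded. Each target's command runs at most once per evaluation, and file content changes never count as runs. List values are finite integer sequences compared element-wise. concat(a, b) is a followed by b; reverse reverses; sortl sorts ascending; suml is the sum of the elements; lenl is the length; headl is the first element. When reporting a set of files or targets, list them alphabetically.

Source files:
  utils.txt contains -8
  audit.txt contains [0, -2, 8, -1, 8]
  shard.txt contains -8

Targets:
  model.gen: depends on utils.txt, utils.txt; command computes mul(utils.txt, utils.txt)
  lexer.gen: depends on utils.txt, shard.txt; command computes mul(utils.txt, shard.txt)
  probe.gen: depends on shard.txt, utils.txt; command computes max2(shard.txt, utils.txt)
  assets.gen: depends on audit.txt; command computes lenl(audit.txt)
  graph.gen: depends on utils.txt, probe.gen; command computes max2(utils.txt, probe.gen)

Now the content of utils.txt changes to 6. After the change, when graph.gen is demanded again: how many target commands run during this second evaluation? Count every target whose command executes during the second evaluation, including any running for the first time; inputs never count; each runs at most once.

Initial pass — values computed on the first demand:
  probe.gen = max2(-8, -8) = -8
  graph.gen = max2(-8, -8) = -8

Second demand — change propagation:
  probe.gen: re-runs because utils.txt -8->6; new result 6.
  graph.gen: re-runs because utils.txt -8->6; probe.gen -8->6; new result 6.

Run set: graph.gen, probe.gen (2 run).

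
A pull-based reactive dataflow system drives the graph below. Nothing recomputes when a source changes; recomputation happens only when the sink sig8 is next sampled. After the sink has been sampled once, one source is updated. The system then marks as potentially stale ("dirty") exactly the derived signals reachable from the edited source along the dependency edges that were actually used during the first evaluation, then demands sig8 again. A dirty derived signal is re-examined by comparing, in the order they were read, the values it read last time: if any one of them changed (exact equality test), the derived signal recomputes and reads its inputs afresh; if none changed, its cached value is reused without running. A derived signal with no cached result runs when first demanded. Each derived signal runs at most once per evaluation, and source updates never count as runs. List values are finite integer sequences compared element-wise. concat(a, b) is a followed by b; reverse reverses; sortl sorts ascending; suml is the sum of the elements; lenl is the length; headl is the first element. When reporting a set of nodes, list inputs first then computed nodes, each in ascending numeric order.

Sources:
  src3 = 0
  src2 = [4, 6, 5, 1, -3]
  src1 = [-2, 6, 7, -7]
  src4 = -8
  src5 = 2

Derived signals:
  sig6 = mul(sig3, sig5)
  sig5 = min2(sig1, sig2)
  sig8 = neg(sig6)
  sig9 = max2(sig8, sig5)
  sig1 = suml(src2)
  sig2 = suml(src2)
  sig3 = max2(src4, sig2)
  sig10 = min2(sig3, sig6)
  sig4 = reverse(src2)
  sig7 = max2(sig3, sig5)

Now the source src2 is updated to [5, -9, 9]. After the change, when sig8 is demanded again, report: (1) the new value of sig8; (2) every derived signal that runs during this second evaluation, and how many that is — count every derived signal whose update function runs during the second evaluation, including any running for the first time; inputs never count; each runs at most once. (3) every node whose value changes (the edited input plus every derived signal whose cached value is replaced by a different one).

First evaluation (everything demanded from the output):
  sig1 = suml([4, 6, 5, 1, -3]) = 13
  sig2 = suml([4, 6, 5, 1, -3]) = 13
  sig3 = max2(-8, 13) = 13
  sig5 = min2(13, 13) = 13
  sig6 = mul(13, 13) = 169
  sig8 = neg(169) = -169

Propagation after the edit:
  sig1: runs — src2 [4, 6, 5, 1, -3]->[5, -9, 9]; result 5.
  sig2: runs — src2 [4, 6, 5, 1, -3]->[5, -9, 9]; result 5.
  sig3: runs — sig2 13->5; result 5.
  sig5: runs — sig1 13->5; sig2 13->5; result 5.
  sig6: runs — sig3 13->5; sig5 13->5; result 25.
  sig8: runs — sig6 169->25; result -25.

New value of sig8: -25.
Derived signals that run: sig1, sig2, sig3, sig5, sig6, sig8 — 6 in total.
Values that change: src2, sig1, sig2, sig3, sig5, sig6, sig8.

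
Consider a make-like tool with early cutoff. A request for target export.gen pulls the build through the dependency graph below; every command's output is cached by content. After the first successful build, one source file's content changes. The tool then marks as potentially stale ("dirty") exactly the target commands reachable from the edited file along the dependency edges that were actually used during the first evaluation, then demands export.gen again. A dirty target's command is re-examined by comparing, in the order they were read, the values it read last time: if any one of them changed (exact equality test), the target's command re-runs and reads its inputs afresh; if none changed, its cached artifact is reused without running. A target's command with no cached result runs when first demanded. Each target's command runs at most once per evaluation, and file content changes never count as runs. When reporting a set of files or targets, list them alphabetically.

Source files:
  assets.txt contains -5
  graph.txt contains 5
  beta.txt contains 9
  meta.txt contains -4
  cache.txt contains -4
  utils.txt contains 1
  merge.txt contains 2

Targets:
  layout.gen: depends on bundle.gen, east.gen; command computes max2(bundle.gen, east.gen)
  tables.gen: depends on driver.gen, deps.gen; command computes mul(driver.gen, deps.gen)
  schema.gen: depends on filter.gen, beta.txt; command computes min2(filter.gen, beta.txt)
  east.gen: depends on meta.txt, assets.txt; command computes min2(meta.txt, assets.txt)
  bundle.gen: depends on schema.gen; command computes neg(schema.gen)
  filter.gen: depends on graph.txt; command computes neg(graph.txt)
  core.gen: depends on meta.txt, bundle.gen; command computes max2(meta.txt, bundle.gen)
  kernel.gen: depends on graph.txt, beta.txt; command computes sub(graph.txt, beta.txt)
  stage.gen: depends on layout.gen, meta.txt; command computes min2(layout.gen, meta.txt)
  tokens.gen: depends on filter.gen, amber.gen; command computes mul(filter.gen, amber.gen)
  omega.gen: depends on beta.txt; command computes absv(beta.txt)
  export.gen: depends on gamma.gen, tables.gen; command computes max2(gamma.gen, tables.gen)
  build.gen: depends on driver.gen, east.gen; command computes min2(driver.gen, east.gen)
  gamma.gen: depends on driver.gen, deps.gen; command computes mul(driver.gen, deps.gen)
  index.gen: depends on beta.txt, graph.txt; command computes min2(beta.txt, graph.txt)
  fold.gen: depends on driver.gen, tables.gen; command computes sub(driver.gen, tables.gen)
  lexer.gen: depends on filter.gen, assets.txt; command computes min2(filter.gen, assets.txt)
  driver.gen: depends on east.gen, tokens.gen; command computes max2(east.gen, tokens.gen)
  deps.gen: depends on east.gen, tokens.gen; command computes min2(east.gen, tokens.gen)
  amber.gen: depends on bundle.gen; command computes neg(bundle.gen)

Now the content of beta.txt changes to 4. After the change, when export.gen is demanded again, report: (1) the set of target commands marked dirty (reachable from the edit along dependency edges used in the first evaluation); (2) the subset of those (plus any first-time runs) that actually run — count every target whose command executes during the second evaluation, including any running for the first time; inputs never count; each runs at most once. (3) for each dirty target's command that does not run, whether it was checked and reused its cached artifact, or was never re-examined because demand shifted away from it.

First demand of the output computes:
  east.gen = min2(-4, -5) = -5
  filter.gen = neg(5) = -5
  schema.gen = min2(-5, 9) = -5
  bundle.gen = neg(-5) = 5
  amber.gen = neg(5) = -5
  tokens.gen = mul(-5, -5) = 25
  deps.gen = min2(-5, 25) = -5
  driver.gen = max2(-5, 25) = 25
  gamma.gen = mul(25, -5) = -125
  tables.gen = mul(25, -5) = -125
  export.gen = max2(-125, -125) = -125

After the edit, cleaning proceeds:
  schema.gen: a read changed (beta.txt 9->4) — executes, giving -5 — identical to its old value.
  bundle.gen: dirty, but its reads are unchanged (schema.gen unchanged); cached 5 stands.
  amber.gen: dirty, but its reads are unchanged (bundle.gen unchanged); cached -5 stands.
  tokens.gen: dirty, but its reads are unchanged (filter.gen unchanged, amber.gen unchanged); cached 25 stands.
  deps.gen: dirty, but its reads are unchanged (east.gen unchanged, tokens.gen unchanged); cached -5 stands.
  driver.gen: dirty, but its reads are unchanged (east.gen unchanged, tokens.gen unchanged); cached 25 stands.
  gamma.gen: dirty, but its reads are unchanged (driver.gen unchanged, deps.gen unchanged); cached -125 stands.
  tables.gen: dirty, but its reads are unchanged (driver.gen unchanged, deps.gen unchanged); cached -125 stands.
  export.gen: dirty, but its reads are unchanged (gamma.gen unchanged, tables.gen unchanged); cached -125 stands.

Note the absorption at schema.gen: it re-runs yet its value is the same, leaving the output's value untouched.

The edit dirties: amber.gen, bundle.gen, deps.gen, driver.gen, export.gen, gamma.gen, schema.gen, tables.gen, tokens.gen.
1 target commands run: schema.gen.
Cache hits after checking: amber.gen, bundle.gen, deps.gen, driver.gen, export.gen, gamma.gen, tables.gen, tokens.gen.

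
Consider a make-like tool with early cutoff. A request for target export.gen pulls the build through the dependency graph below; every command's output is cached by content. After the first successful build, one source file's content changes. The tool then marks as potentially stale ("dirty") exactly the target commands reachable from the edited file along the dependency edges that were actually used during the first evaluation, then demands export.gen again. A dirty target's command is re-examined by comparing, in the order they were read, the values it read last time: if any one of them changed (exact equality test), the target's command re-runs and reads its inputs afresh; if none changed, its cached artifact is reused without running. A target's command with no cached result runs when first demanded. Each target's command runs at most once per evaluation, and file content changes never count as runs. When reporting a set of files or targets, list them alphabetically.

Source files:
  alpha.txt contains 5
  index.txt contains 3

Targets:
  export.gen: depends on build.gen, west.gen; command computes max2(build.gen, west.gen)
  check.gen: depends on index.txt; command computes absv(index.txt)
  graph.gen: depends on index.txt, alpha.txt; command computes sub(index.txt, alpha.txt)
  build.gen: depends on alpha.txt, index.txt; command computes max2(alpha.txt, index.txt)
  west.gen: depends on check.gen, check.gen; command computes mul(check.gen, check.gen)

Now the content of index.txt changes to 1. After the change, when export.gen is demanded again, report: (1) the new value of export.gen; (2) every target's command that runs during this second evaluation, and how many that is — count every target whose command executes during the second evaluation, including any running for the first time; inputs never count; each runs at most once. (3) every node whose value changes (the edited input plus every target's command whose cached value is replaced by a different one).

First demand of the output computes:
  build.gen = max2(5, 3) = 5
  check.gen = absv(3) = 3
  west.gen = mul(3, 3) = 9
  export.gen = max2(5, 9) = 9

After the edit, cleaning proceeds:
  build.gen: a read changed (index.txt 3->1) — executes, giving 5 — identical to its old value.
  check.gen: a read changed (index.txt 3->1) — executes, giving 1.
  west.gen: a read changed (check.gen 3->1; check.gen 3->1) — executes, giving 1.
  export.gen: a read changed (west.gen 9->1) — executes, giving 5.

Demanding export.gen again yields 5.
4 target commands run: build.gen, check.gen, export.gen, west.gen.
The nodes whose values change: check.gen, export.gen, index.txt, west.gen.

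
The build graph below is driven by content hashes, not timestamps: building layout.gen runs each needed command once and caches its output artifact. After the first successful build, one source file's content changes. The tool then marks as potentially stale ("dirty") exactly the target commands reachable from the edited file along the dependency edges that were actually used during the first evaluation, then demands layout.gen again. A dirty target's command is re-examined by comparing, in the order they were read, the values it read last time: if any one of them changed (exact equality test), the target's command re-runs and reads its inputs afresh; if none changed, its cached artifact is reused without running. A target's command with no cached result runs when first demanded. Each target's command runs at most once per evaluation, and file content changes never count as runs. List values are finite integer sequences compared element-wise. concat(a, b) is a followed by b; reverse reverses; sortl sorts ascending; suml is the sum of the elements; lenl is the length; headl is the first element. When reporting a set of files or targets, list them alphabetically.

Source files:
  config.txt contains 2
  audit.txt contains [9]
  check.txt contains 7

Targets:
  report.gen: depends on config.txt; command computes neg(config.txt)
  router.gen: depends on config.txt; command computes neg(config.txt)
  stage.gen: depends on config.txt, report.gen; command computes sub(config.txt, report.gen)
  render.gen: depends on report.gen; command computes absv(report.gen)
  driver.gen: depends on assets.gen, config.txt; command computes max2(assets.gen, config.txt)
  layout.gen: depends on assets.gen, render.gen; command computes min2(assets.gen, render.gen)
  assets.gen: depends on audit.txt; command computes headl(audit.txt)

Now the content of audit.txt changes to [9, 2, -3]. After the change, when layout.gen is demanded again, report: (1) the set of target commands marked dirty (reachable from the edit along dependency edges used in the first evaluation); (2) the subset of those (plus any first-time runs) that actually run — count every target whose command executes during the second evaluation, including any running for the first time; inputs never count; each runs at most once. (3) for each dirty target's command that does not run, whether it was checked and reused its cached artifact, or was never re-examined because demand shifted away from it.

Initial pass — values computed on the first demand:
  assets.gen = headl([9]) = 9
  report.gen = neg(2) = -2
  render.gen = absv(-2) = 2
  layout.gen = min2(9, 2) = 2

Second demand — change propagation:
  assets.gen: re-runs because audit.txt [9]->[9, 2, -3]; new result 9 (unchanged).
  layout.gen: re-examined; everything it read last time is the same (assets.gen unchanged, render.gen unchanged) — cache 2 kept, no run.

The important point: assets.gen recomputes to an identical value, and the output ends up unchanged.

Dirty set: assets.gen, layout.gen.
Run set: assets.gen (1 run).
Re-examined without running (cache reused): layout.gen.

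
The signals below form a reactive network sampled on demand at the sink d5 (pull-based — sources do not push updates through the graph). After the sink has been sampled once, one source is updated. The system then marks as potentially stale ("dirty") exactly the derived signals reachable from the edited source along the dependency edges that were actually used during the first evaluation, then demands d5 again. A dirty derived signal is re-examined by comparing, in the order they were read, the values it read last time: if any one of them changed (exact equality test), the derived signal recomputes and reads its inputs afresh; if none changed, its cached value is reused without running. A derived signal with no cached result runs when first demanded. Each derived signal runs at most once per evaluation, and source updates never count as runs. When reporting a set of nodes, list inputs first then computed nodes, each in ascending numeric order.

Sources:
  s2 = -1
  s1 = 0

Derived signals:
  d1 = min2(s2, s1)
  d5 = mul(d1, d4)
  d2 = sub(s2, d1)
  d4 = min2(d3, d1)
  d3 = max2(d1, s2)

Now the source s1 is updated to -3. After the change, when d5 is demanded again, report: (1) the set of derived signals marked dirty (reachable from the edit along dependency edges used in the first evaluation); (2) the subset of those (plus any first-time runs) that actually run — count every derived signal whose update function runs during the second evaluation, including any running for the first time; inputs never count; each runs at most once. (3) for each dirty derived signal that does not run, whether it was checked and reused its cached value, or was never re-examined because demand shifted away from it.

Dirty set: d1, d3, d4, d5.
Run set: d1, d3, d4, d5 (4 run).
All dirty derived signals ended up running.

Initial pass — values computed on the first demand:
  d1 = min2(-1, 0) = -1
  d3 = max2(-1, -1) = -1
  d4 = min2(-1, -1) = -1
  d5 = mul(-1, -1) = 1

Second demand — change propagation:
  d1: re-runs because s1 0->-3; new result -3.
  d3: re-runs because d1 -1->-3; new result -1 (unchanged).
  d4: re-runs because d1 -1->-3; new result -3.
  d5: re-runs because d1 -1->-3; d4 -1->-3; new result 9.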